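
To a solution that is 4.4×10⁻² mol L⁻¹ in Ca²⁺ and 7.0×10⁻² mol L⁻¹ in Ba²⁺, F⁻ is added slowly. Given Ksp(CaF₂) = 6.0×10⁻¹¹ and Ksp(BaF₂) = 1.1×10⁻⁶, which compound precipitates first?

CaF₂

The threshold for precipitation is Q = Ksp.
For CaF₂: [F⁻] = (Ksp/[Ca²⁺])^(1/2) = 3.7×10⁻⁵ mol L⁻¹
For BaF₂: [F⁻] = (Ksp/[Ba²⁺])^(1/2) = 4.0×10⁻³ mol L⁻¹
The smaller threshold [F⁻] is reached first, so CaF₂ precipitates first.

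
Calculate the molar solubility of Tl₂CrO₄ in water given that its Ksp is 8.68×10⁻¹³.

6.01×10⁻⁵ M

Tl₂CrO₄(s) ⇌ 2 Tl⁺(aq) + CrO₄²⁻(aq)
Let s be the molar solubility. Then [Tl⁺] = 2s and [CrO₄²⁻] = s.
Ksp = [Tl⁺]^2[CrO₄²⁻] = (2s)^2 · s = 4s^3
4s^3 = 8.68×10⁻¹³  ⇒  s^3 = 2.17×10⁻¹³
s = (2.17×10⁻¹³)^(1/3) = 6.01×10⁻⁵ M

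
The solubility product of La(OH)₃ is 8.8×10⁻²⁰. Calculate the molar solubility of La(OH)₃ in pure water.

La(OH)₃(s) ⇌ La³⁺(aq) + 3 OH⁻(aq)
Call the molar solubility s, so that [La³⁺] = s and [OH⁻] = 3s.
Ksp = [La³⁺][OH⁻]^3 = s · (3s)^3 = 27s^4
27s^4 = 8.8×10⁻²⁰  ⇒  s^4 = 3.3×10⁻²¹
s = 7.6×10⁻⁶ mol L⁻¹

7.6×10⁻⁶ M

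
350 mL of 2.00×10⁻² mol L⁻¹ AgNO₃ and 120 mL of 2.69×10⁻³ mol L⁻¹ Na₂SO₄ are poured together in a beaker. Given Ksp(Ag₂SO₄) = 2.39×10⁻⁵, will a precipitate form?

Total volume after mixing = 350 + 120 = 470 mL.
[Ag⁺] = (2.00×10⁻²)(350)/470 = 1.49×10⁻² mol L⁻¹
[SO₄²⁻] = (2.69×10⁻³)(120)/470 = 6.87×10⁻⁴ mol L⁻¹
Q = [Ag⁺]^2[SO₄²⁻] = 1.52×10⁻⁷
Q = 1.52×10⁻⁷ < Ksp = 2.39×10⁻⁵, so the solution is unsaturated and no precipitate forms.

No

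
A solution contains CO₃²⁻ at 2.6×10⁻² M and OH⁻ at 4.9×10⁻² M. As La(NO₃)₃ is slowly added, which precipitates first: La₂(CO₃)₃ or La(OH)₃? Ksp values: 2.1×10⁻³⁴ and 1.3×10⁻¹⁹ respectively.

The threshold for precipitation is Q = Ksp.
For La₂(CO₃)₃: [La³⁺] = (Ksp/[CO₃²⁻]^3)^(1/2) = 3.5×10⁻¹⁵ M
For La(OH)₃: [La³⁺] = (Ksp/[OH⁻]^3) = 1.1×10⁻¹⁵ M
Since La(OH)₃ needs less La³⁺ to reach saturation, it precipitates first.

La(OH)₃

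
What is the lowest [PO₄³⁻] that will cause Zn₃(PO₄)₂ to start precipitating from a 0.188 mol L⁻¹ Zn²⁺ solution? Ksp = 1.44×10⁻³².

1.47×10⁻¹⁵ M

The threshold for precipitation is Q = Ksp.
Zn₃(PO₄)₂(s) ⇌ 3 Zn²⁺(aq) + 2 PO₄³⁻(aq)
Ksp = [Zn²⁺]^3[PO₄³⁻]^2 = [PO₄³⁻]^2(0.188)^3
[PO₄³⁻]^2 = 1.44×10⁻³² / (0.188)^3 = 2.17×10⁻³⁰
[PO₄³⁻] = 1.47×10⁻¹⁵ mol L⁻¹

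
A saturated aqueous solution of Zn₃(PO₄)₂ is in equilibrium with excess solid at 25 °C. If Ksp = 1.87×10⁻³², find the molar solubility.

1.77×10⁻⁷ M

Zn₃(PO₄)₂(s) ⇌ 3 Zn²⁺(aq) + 2 PO₄³⁻(aq)
With molar solubility s: [Zn²⁺] = 3s, [PO₄³⁻] = 2s.
Ksp = [Zn²⁺]^3[PO₄³⁻]^2 = (3s)^3 · (2s)^2 = 108s^5
108s^5 = 1.87×10⁻³²  ⇒  s^5 = 1.73×10⁻³⁴
s = 1.77×10⁻⁷ mol L⁻¹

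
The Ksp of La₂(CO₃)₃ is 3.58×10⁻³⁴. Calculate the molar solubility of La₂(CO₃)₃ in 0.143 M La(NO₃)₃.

La₂(CO₃)₃(s) ⇌ 2 La³⁺(aq) + 3 CO₃²⁻(aq)
La³⁺ is already present at 0.143 M. If s mol/L of La₂(CO₃)₃ dissolves, [CO₃²⁻] = 3s while [La³⁺] ≈ 0.143 M.
Ksp = [La³⁺]^2[CO₃²⁻]^3 = (0.143)^2(3s)^3
(3s)^3 = 3.58×10⁻³⁴ / (0.143)^2 = 1.75×10⁻³²
s = 8.66×10⁻¹² M

8.66×10⁻¹² M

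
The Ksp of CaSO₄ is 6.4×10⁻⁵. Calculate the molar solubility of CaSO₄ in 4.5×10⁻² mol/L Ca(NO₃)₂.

CaSO₄(s) ⇌ Ca²⁺(aq) + SO₄²⁻(aq)
Let s be the solubility of CaSO₄ here. The common ion gives [Ca²⁺] ≈ 4.5×10⁻² mol/L, and [SO₄²⁻] = s.
Ksp = [Ca²⁺][SO₄²⁻] = (4.5×10⁻²)s
s = 6.4×10⁻⁵ / (4.5×10⁻²) = 1.4×10⁻³
s = 1.4×10⁻³ mol/L

1.4×10⁻³ M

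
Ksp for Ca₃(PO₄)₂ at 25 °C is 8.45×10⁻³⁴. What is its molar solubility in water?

Ca₃(PO₄)₂(s) ⇌ 3 Ca²⁺(aq) + 2 PO₄³⁻(aq)
If s mol/L of Ca₃(PO₄)₂ dissolves, [Ca²⁺] = 3s and [PO₄³⁻] = 2s.
Ksp = [Ca²⁺]^3[PO₄³⁻]^2 = (3s)^3 · (2s)^2 = 108s^5
108s^5 = 8.45×10⁻³⁴  ⇒  s^5 = 7.82×10⁻³⁶
Taking the 5th root, s = 9.52×10⁻⁸ mol L⁻¹.

9.52×10⁻⁸ M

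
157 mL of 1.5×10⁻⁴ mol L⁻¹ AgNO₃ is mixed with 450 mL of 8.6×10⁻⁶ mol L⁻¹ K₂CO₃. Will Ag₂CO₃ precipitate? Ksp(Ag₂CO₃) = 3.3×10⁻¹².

No

After mixing, V = 157 mL + 450 mL = 607 mL.
[Ag⁺] = (1.5×10⁻⁴)(157)/607 = 3.9×10⁻⁵ mol L⁻¹
[CO₃²⁻] = (8.6×10⁻⁶)(450)/607 = 6.4×10⁻⁶ mol L⁻¹
Q = [Ag⁺]^2[CO₃²⁻] = 9.6×10⁻¹⁵
Q = 9.6×10⁻¹⁵ < Ksp = 3.3×10⁻¹², so the solution is unsaturated and no precipitate forms.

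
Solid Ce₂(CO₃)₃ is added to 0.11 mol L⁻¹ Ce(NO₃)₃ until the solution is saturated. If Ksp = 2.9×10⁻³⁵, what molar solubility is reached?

4.5×10⁻¹² M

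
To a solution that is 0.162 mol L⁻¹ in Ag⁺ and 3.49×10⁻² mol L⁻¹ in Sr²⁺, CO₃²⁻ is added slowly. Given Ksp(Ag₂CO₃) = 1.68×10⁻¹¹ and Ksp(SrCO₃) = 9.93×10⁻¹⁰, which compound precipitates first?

Ag₂CO₃

A salt starts to precipitate once the ion product Q reaches its Ksp.
For Ag₂CO₃: [CO₃²⁻] = (Ksp/[Ag⁺]^2) = 6.40×10⁻¹⁰ mol L⁻¹
For SrCO₃: [CO₃²⁻] = (Ksp/[Sr²⁺]) = 2.85×10⁻⁸ mol L⁻¹
Ag₂CO₃ requires the lower [CO₃²⁻], so it precipitates first.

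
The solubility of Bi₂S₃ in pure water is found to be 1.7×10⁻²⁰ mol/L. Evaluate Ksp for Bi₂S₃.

Ksp = 1.5×10⁻⁹⁷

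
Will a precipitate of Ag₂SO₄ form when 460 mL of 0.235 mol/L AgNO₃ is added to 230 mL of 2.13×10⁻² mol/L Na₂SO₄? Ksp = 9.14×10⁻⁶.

Yes

The combined volume is 690 mL.
[Ag⁺] = (0.235)(460)/690 = 0.157 mol/L
[SO₄²⁻] = (2.13×10⁻²)(230)/690 = 7.10×10⁻³ mol/L
Q = [Ag⁺]^2[SO₄²⁻] = 1.74×10⁻⁴
Because Q > Ksp (1.74×10⁻⁴ vs 9.14×10⁻⁶), a precipitate of Ag₂SO₄ forms.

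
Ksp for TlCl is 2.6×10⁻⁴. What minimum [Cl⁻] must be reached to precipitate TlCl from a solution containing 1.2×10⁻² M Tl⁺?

2.2×10⁻² M

A salt starts to precipitate once the ion product Q reaches its Ksp.
TlCl(s) ⇌ Tl⁺(aq) + Cl⁻(aq)
Ksp = [Tl⁺][Cl⁻] = [Cl⁻](1.2×10⁻²)
[Cl⁻] = 2.6×10⁻⁴ / (1.2×10⁻²) = 2.2×10⁻²
[Cl⁻] = 2.2×10⁻² M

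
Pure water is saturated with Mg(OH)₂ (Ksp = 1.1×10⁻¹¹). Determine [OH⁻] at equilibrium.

2.8×10⁻⁴ M

Mg(OH)₂(s) ⇌ Mg²⁺(aq) + 2 OH⁻(aq)
For each mole of Mg(OH)₂ that dissolves per liter, [Mg²⁺] = s and [OH⁻] = 2s; let s denote this solubility.
Ksp = [Mg²⁺][OH⁻]^2 = s · (2s)^2 = 4s^3 = 1.1×10⁻¹¹
s = 1.4×10⁻⁴ mol L⁻¹
[OH⁻] = 2s = 2.8×10⁻⁴ mol L⁻¹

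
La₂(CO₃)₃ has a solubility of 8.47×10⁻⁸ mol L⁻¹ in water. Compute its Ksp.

Ksp = 4.71×10⁻³⁴

La₂(CO₃)₃(s) ⇌ 2 La³⁺(aq) + 3 CO₃²⁻(aq)
Let s be the molar solubility. Then [La³⁺] = 2s and [CO₃²⁻] = 3s.
Ksp = [La³⁺]^2[CO₃²⁻]^3 = (2s)^2 · (3s)^3 = 108s^5
Ksp = 108 × (8.47×10⁻⁸)^5 = 4.71×10⁻³⁴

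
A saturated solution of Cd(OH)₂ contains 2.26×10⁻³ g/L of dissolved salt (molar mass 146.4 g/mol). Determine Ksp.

s = (2.26×10⁻³ g L⁻¹)/(146.4 g mol⁻¹) = 1.5437×10⁻⁵ M
Cd(OH)₂(s) ⇌ Cd²⁺(aq) + 2 OH⁻(aq)
Let s be the molar solubility. Then [Cd²⁺] = s and [OH⁻] = 2s.
Ksp = [Cd²⁺][OH⁻]^2 = s · (2s)^2 = 4s^3
Ksp = 4 × (1.5437×10⁻⁵)^3 = 1.47×10⁻¹⁴

Ksp = 1.47×10⁻¹⁴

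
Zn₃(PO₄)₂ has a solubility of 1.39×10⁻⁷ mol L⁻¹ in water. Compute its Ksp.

Ksp = 5.60×10⁻³³

Zn₃(PO₄)₂(s) ⇌ 3 Zn²⁺(aq) + 2 PO₄³⁻(aq)
Call the molar solubility s, so that [Zn²⁺] = 3s and [PO₄³⁻] = 2s.
Ksp = [Zn²⁺]^3[PO₄³⁻]^2 = (3s)^3 · (2s)^2 = 108s^5
Ksp = 108 × (1.39×10⁻⁷)^5 = 5.60×10⁻³³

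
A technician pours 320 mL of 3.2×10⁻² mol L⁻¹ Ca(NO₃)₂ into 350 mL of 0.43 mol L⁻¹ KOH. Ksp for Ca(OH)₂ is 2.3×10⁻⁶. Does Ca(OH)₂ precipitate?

Yes

Total volume after mixing = 320 + 350 = 670 mL.
[Ca²⁺] = (3.2×10⁻²)(320)/670 = 1.5×10⁻² mol L⁻¹
[OH⁻] = (0.43)(350)/670 = 0.22 mol L⁻¹
Q = [Ca²⁺][OH⁻]^2 = 7.7×10⁻⁴
Q = 7.7×10⁻⁴ > Ksp = 2.3×10⁻⁶, so the solution is supersaturated and Ca(OH)₂ precipitates.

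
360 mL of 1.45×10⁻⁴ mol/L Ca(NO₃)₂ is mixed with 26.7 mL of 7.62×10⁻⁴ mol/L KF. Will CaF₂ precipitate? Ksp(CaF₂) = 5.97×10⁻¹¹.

No

Total volume after mixing = 360 + 26.7 = 386.7 mL.
[Ca²⁺] = (1.45×10⁻⁴)(360)/386.7 = 1.35×10⁻⁴ mol/L
[F⁻] = (7.62×10⁻⁴)(26.7)/386.7 = 5.26×10⁻⁵ mol/L
Q = [Ca²⁺][F⁻]^2 = 3.74×10⁻¹³
Q < Ksp (3.74×10⁻¹³ vs 5.97×10⁻¹¹); the solution remains unsaturated and no precipitate forms.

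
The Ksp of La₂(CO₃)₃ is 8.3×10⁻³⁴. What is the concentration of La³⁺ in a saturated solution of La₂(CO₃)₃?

1.9×10⁻⁷ M

La₂(CO₃)₃(s) ⇌ 2 La³⁺(aq) + 3 CO₃²⁻(aq)
If s mol/L of La₂(CO₃)₃ dissolves, [La³⁺] = 2s and [CO₃²⁻] = 3s.
Ksp = [La³⁺]^2[CO₃²⁻]^3 = (2s)^2 · (3s)^3 = 108s^5 = 8.3×10⁻³⁴
s = 9.5×10⁻⁸ mol/L
[La³⁺] = 2s = 1.9×10⁻⁷ mol/L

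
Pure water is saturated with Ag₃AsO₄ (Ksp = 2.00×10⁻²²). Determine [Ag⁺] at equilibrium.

4.95×10⁻⁶ M

Ag₃AsO₄(s) ⇌ 3 Ag⁺(aq) + AsO₄³⁻(aq)
With molar solubility s: [Ag⁺] = 3s, [AsO₄³⁻] = s.
Ksp = [Ag⁺]^3[AsO₄³⁻] = (3s)^3 · s = 27s^4 = 2.00×10⁻²²
s = 1.65×10⁻⁶ M
[Ag⁺] = 3s = 4.95×10⁻⁶ M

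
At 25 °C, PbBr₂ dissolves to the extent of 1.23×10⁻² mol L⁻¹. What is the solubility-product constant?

Ksp = 7.44×10⁻⁶

PbBr₂(s) ⇌ Pb²⁺(aq) + 2 Br⁻(aq)
If s mol/L of PbBr₂ dissolves, [Pb²⁺] = s and [Br⁻] = 2s.
Ksp = [Pb²⁺][Br⁻]^2 = s · (2s)^2 = 4s^3
Ksp = 4 × (1.23×10⁻²)^3 = 7.44×10⁻⁶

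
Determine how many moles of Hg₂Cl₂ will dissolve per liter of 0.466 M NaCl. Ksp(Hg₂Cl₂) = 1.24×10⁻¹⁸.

5.71×10⁻¹⁸ M

Hg₂Cl₂(s) ⇌ Hg₂²⁺(aq) + 2 Cl⁻(aq)
Let s be the solubility of Hg₂Cl₂ here. The common ion gives [Cl⁻] ≈ 0.466 M, and [Hg₂²⁺] = s.
Ksp = [Hg₂²⁺][Cl⁻]^2 = s(0.466)^2
s = 1.24×10⁻¹⁸ / (0.466)^2 = 5.71×10⁻¹⁸
s = 5.71×10⁻¹⁸ M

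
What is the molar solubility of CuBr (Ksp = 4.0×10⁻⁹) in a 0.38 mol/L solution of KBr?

CuBr(s) ⇌ Cu⁺(aq) + Br⁻(aq)
Let s be the solubility of CuBr here. The common ion gives [Br⁻] ≈ 0.38 mol/L, and [Cu⁺] = s.
Ksp = [Cu⁺][Br⁻] = s(0.38)
s = 4.0×10⁻⁹ / (0.38) = 1.1×10⁻⁸
s = 1.1×10⁻⁸ mol/L

1.1×10⁻⁸ M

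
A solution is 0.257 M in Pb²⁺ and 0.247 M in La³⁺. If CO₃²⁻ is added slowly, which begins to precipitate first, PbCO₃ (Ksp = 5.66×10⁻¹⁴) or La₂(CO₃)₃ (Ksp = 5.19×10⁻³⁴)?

The threshold for precipitation is Q = Ksp.
For PbCO₃: [CO₃²⁻] = (Ksp/[Pb²⁺]) = 2.20×10⁻¹³ M
For La₂(CO₃)₃: [CO₃²⁻] = (Ksp/[La³⁺]^2)^(1/3) = 2.04×10⁻¹¹ M
The smaller threshold [CO₃²⁻] is reached first, so PbCO₃ precipitates first.

PbCO₃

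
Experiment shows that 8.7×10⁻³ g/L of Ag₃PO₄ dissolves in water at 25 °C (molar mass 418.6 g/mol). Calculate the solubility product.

s = (8.7×10⁻³ g L⁻¹)/(418.6 g mol⁻¹) = 2.078×10⁻⁵ M
Ag₃PO₄(s) ⇌ 3 Ag⁺(aq) + PO₄³⁻(aq)
For each mole of Ag₃PO₄ that dissolves per liter, [Ag⁺] = 3s and [PO₄³⁻] = s; let s denote this solubility.
Ksp = [Ag⁺]^3[PO₄³⁻] = (3s)^3 · s = 27s^4
Ksp = 27 × (2.078×10⁻⁵)^4 = 5.0×10⁻¹⁸

Ksp = 5.0×10⁻¹⁸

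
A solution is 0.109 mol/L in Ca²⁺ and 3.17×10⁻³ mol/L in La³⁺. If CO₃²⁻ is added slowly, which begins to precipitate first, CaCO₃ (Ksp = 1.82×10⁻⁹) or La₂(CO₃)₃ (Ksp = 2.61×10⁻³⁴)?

La₂(CO₃)₃

A salt starts to precipitate once the ion product Q reaches its Ksp.
For CaCO₃: [CO₃²⁻] = (Ksp/[Ca²⁺]) = 1.67×10⁻⁸ mol/L
For La₂(CO₃)₃: [CO₃²⁻] = (Ksp/[La³⁺]^2)^(1/3) = 2.96×10⁻¹⁰ mol/L
Since La₂(CO₃)₃ needs less CO₃²⁻ to reach saturation, it precipitates first.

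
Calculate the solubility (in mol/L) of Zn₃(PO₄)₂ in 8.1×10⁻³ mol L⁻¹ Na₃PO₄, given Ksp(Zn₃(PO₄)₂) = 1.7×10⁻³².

2.1×10⁻¹⁰ M

Zn₃(PO₄)₂(s) ⇌ 3 Zn²⁺(aq) + 2 PO₄³⁻(aq)
Let s be the solubility of Zn₃(PO₄)₂ here. The common ion gives [PO₄³⁻] ≈ 8.1×10⁻³ mol L⁻¹, and [Zn²⁺] = 3s.
Ksp = [Zn²⁺]^3[PO₄³⁻]^2 = (3s)^3(8.1×10⁻³)^2
(3s)^3 = 1.7×10⁻³² / (8.1×10⁻³)^2 = 2.6×10⁻²⁸
s = 2.1×10⁻¹⁰ mol L⁻¹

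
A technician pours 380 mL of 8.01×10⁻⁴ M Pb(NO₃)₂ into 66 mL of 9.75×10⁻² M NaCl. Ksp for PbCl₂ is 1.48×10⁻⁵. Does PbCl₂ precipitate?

After mixing, V = 380 mL + 66 mL = 446 mL.
[Pb²⁺] = (8.01×10⁻⁴)(380)/446 = 6.82×10⁻⁴ M
[Cl⁻] = (9.75×10⁻²)(66)/446 = 1.44×10⁻² M
Q = [Pb²⁺][Cl⁻]^2 = 1.42×10⁻⁷
Since Q (1.42×10⁻⁷) is less than Ksp (1.48×10⁻⁵), no PbCl₂ precipitates.

No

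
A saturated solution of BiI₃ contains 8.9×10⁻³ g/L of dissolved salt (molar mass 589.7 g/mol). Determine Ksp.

Ksp = 1.4×10⁻¹⁸

Molar solubility s = (8.9×10⁻³ g/L) / (589.7 g/mol) = 1.509×10⁻⁵ mol/L
BiI₃(s) ⇌ Bi³⁺(aq) + 3 I⁻(aq)
If s mol/L of BiI₃ dissolves, [Bi³⁺] = s and [I⁻] = 3s.
Ksp = [Bi³⁺][I⁻]^3 = s · (3s)^3 = 27s^4
Ksp = 27 × (1.509×10⁻⁵)^4 = 1.4×10⁻¹⁸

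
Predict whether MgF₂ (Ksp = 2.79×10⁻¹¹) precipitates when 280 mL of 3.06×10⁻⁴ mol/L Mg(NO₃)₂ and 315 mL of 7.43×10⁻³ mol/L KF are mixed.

Total volume after mixing = 280 + 315 = 595 mL.
[Mg²⁺] = (3.06×10⁻⁴)(280)/595 = 1.44×10⁻⁴ mol/L
[F⁻] = (7.43×10⁻³)(315)/595 = 3.93×10⁻³ mol/L
Q = [Mg²⁺][F⁻]^2 = 2.23×10⁻⁹
Because Q > Ksp (2.23×10⁻⁹ vs 2.79×10⁻¹¹), a precipitate of MgF₂ forms.

Yes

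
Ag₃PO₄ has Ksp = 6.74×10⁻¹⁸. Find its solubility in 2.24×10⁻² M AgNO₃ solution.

6.00×10⁻¹³ M

Ag₃PO₄(s) ⇌ 3 Ag⁺(aq) + PO₄³⁻(aq)
Ag⁺ is already present at 2.24×10⁻² M. If s mol/L of Ag₃PO₄ dissolves, [PO₄³⁻] = s while [Ag⁺] ≈ 2.24×10⁻² M.
Ksp = [Ag⁺]^3[PO₄³⁻] = (2.24×10⁻²)^3s
s = 6.74×10⁻¹⁸ / (2.24×10⁻²)^3 = 6.00×10⁻¹³
s = 6.00×10⁻¹³ M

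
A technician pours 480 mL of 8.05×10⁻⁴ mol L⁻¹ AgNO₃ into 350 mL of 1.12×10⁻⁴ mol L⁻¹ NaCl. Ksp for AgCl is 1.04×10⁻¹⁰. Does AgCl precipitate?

The combined volume is 830 mL.
[Ag⁺] = (8.05×10⁻⁴)(480)/830 = 4.66×10⁻⁴ mol L⁻¹
[Cl⁻] = (1.12×10⁻⁴)(350)/830 = 4.72×10⁻⁵ mol L⁻¹
Q = [Ag⁺][Cl⁻] = 2.20×10⁻⁸
Since Q (2.20×10⁻⁸) exceeds Ksp (1.04×10⁻¹⁰), AgCl will precipitate.

Yes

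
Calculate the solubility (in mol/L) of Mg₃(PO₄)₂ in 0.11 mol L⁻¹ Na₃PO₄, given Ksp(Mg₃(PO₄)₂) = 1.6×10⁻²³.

Mg₃(PO₄)₂(s) ⇌ 3 Mg²⁺(aq) + 2 PO₄³⁻(aq)
PO₄³⁻ is already present at 0.11 mol L⁻¹. If s mol/L of Mg₃(PO₄)₂ dissolves, [Mg²⁺] = 3s while [PO₄³⁻] ≈ 0.11 mol L⁻¹.
Ksp = [Mg²⁺]^3[PO₄³⁻]^2 = (3s)^3(0.11)^2
(3s)^3 = 1.6×10⁻²³ / (0.11)^2 = 1.3×10⁻²¹
s = 3.7×10⁻⁸ mol L⁻¹

3.7×10⁻⁸ M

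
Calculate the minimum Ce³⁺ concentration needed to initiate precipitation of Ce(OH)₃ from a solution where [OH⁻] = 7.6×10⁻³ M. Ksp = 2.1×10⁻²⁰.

4.8×10⁻¹⁴ M

Each salt precipitates once Q = Ksp for that salt.
Ce(OH)₃(s) ⇌ Ce³⁺(aq) + 3 OH⁻(aq)
Ksp = [Ce³⁺][OH⁻]^3 = [Ce³⁺](7.6×10⁻³)^3
[Ce³⁺] = 2.1×10⁻²⁰ / (7.6×10⁻³)^3 = 4.8×10⁻¹⁴
[Ce³⁺] = 4.8×10⁻¹⁴ M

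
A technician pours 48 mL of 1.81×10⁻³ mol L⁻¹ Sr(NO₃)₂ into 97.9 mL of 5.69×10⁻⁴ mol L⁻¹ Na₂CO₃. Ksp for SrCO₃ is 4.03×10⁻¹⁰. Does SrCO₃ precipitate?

Yes

The combined volume is 145.9 mL.
[Sr²⁺] = (1.81×10⁻³)(48)/145.9 = 5.95×10⁻⁴ mol L⁻¹
[CO₃²⁻] = (5.69×10⁻⁴)(97.9)/145.9 = 3.82×10⁻⁴ mol L⁻¹
Q = [Sr²⁺][CO₃²⁻] = 2.27×10⁻⁷
Since Q (2.27×10⁻⁷) exceeds Ksp (4.03×10⁻¹⁰), SrCO₃ will precipitate.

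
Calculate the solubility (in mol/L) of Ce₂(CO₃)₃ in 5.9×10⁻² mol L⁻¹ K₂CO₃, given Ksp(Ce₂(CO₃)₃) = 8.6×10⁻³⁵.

3.2×10⁻¹⁶ M

Ce₂(CO₃)₃(s) ⇌ 2 Ce³⁺(aq) + 3 CO₃²⁻(aq)
With CO₃²⁻ already at 5.9×10⁻² mol L⁻¹ and s small, take [CO₃²⁻] ≈ 5.9×10⁻² mol L⁻¹ and [Ce³⁺] = 2s.
Ksp = [Ce³⁺]^2[CO₃²⁻]^3 = (2s)^2(5.9×10⁻²)^3
(2s)^2 = 8.6×10⁻³⁵ / (5.9×10⁻²)^3 = 4.2×10⁻³¹
s = 3.2×10⁻¹⁶ mol L⁻¹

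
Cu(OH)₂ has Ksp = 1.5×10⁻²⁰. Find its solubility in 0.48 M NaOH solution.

Cu(OH)₂(s) ⇌ Cu²⁺(aq) + 2 OH⁻(aq)
The solution already contains OH⁻ at 0.48 M. Let s be the molar solubility of Cu(OH)₂.
[OH⁻] ≈ 0.48 M (common ion dominates); [Cu²⁺] = s.
Ksp = [Cu²⁺][OH⁻]^2 = s(0.48)^2
s = 1.5×10⁻²⁰ / (0.48)^2 = 6.5×10⁻²⁰
s = 6.5×10⁻²⁰ M

6.5×10⁻²⁰ M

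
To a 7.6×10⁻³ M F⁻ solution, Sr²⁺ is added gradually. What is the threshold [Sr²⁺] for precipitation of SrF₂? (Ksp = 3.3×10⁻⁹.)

5.7×10⁻⁵ M

Precipitation of each salt begins when its ion product equals Ksp.
SrF₂(s) ⇌ Sr²⁺(aq) + 2 F⁻(aq)
Ksp = [Sr²⁺][F⁻]^2 = [Sr²⁺](7.6×10⁻³)^2
[Sr²⁺] = 3.3×10⁻⁹ / (7.6×10⁻³)^2 = 5.7×10⁻⁵
[Sr²⁺] = 5.7×10⁻⁵ M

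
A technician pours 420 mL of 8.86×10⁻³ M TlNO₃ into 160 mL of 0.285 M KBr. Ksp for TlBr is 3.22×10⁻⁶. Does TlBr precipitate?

Yes

Total volume after mixing = 420 + 160 = 580 mL.
[Tl⁺] = (8.86×10⁻³)(420)/580 = 6.42×10⁻³ M
[Br⁻] = (0.285)(160)/580 = 7.86×10⁻² M
Q = [Tl⁺][Br⁻] = 5.04×10⁻⁴
Because Q > Ksp (5.04×10⁻⁴ vs 3.22×10⁻⁶), a precipitate of TlBr forms.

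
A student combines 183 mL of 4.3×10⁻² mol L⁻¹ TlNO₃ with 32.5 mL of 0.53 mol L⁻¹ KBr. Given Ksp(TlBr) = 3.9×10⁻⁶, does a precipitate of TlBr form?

Yes

Total volume after mixing = 183 + 32.5 = 215.5 mL.
[Tl⁺] = (4.3×10⁻²)(183)/215.5 = 3.7×10⁻² mol L⁻¹
[Br⁻] = (0.53)(32.5)/215.5 = 8.0×10⁻² mol L⁻¹
Q = [Tl⁺][Br⁻] = 2.9×10⁻³
Since Q (2.9×10⁻³) exceeds Ksp (3.9×10⁻⁶), TlBr will precipitate.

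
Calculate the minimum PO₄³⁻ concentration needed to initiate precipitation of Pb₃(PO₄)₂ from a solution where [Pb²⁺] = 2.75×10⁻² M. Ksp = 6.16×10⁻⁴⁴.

Each salt precipitates once Q = Ksp for that salt.
Pb₃(PO₄)₂(s) ⇌ 3 Pb²⁺(aq) + 2 PO₄³⁻(aq)
Ksp = [Pb²⁺]^3[PO₄³⁻]^2 = [PO₄³⁻]^2(2.75×10⁻²)^3
[PO₄³⁻]^2 = 6.16×10⁻⁴⁴ / (2.75×10⁻²)^3 = 2.96×10⁻³⁹
[PO₄³⁻] = 5.44×10⁻²⁰ M

5.44×10⁻²⁰ M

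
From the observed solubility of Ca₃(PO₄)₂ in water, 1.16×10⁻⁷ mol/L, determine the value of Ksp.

Ca₃(PO₄)₂(s) ⇌ 3 Ca²⁺(aq) + 2 PO₄³⁻(aq)
For each mole of Ca₃(PO₄)₂ that dissolves per liter, [Ca²⁺] = 3s and [PO₄³⁻] = 2s; let s denote this solubility.
Ksp = [Ca²⁺]^3[PO₄³⁻]^2 = (3s)^3 · (2s)^2 = 108s^5
Ksp = 108 × (1.16×10⁻⁷)^5 = 2.27×10⁻³³

Ksp = 2.27×10⁻³³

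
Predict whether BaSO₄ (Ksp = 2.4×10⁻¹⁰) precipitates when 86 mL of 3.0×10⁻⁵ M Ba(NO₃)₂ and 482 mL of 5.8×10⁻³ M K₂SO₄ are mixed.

Yes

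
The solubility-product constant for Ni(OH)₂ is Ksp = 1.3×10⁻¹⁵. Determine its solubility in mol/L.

6.9×10⁻⁶ M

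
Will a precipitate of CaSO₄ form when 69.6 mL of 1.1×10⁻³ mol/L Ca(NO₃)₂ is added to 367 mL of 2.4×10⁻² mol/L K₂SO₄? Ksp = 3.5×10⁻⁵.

No

The combined volume is 436.6 mL.
[Ca²⁺] = (1.1×10⁻³)(69.6)/436.6 = 1.8×10⁻⁴ mol/L
[SO₄²⁻] = (2.4×10⁻²)(367)/436.6 = 2.0×10⁻² mol/L
Q = [Ca²⁺][SO₄²⁻] = 3.5×10⁻⁶
Q = 3.5×10⁻⁶ < Ksp = 3.5×10⁻⁵, so the solution is unsaturated and no precipitate forms.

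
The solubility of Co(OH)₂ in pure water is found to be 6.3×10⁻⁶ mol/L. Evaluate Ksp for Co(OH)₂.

Ksp = 1.0×10⁻¹⁵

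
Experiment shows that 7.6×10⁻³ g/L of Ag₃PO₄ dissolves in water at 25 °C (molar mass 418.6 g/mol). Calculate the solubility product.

Molar solubility s = (7.6×10⁻³ g/L) / (418.6 g/mol) = 1.816×10⁻⁵ mol/L
Ag₃PO₄(s) ⇌ 3 Ag⁺(aq) + PO₄³⁻(aq)
Let s be the molar solubility. Then [Ag⁺] = 3s and [PO₄³⁻] = s.
Ksp = [Ag⁺]^3[PO₄³⁻] = (3s)^3 · s = 27s^4
Ksp = 27 × (1.816×10⁻⁵)^4 = 2.9×10⁻¹⁸

Ksp = 2.9×10⁻¹⁸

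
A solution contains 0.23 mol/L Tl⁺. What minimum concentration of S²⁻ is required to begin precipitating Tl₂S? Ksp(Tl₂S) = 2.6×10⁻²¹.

Precipitation begins when Q = Ksp.
Tl₂S(s) ⇌ 2 Tl⁺(aq) + S²⁻(aq)
Ksp = [Tl⁺]^2[S²⁻] = [S²⁻](0.23)^2
[S²⁻] = 2.6×10⁻²¹ / (0.23)^2 = 4.9×10⁻²⁰
[S²⁻] = 4.9×10⁻²⁰ mol/L

4.9×10⁻²⁰ M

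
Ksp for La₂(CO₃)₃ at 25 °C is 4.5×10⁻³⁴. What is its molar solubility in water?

8.4×10⁻⁸ M

La₂(CO₃)₃(s) ⇌ 2 La³⁺(aq) + 3 CO₃²⁻(aq)
Let s be the molar solubility. Then [La³⁺] = 2s and [CO₃²⁻] = 3s.
Ksp = [La³⁺]^2[CO₃²⁻]^3 = (2s)^2 · (3s)^3 = 108s^5
108s^5 = 4.5×10⁻³⁴  ⇒  s^5 = 4.2×10⁻³⁶
Taking the 5th root, s = 8.4×10⁻⁸ mol L⁻¹.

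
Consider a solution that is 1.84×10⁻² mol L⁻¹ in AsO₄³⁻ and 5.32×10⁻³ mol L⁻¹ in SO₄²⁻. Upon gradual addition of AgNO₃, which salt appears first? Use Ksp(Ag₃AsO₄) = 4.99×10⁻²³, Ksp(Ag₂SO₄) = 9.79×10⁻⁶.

Precipitation begins when Q = Ksp.
For Ag₃AsO₄: [Ag⁺] = (Ksp/[AsO₄³⁻])^(1/3) = 1.39×10⁻⁷ mol L⁻¹
For Ag₂SO₄: [Ag⁺] = (Ksp/[SO₄²⁻])^(1/2) = 4.29×10⁻² mol L⁻¹
Since Ag₃AsO₄ needs less Ag⁺ to reach saturation, it precipitates first.

Ag₃AsO₄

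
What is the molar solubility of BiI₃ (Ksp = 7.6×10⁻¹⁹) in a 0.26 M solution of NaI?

4.3×10⁻¹⁷ M

BiI₃(s) ⇌ Bi³⁺(aq) + 3 I⁻(aq)
The solution already contains I⁻ at 0.26 M. Let s be the molar solubility of BiI₃.
[I⁻] ≈ 0.26 M (common ion dominates); [Bi³⁺] = s.
Ksp = [Bi³⁺][I⁻]^3 = s(0.26)^3
s = 7.6×10⁻¹⁹ / (0.26)^3 = 4.3×10⁻¹⁷
s = 4.3×10⁻¹⁷ M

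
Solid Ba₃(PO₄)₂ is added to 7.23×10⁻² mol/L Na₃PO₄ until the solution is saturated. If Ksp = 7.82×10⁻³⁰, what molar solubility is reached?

Ba₃(PO₄)₂(s) ⇌ 3 Ba²⁺(aq) + 2 PO₄³⁻(aq)
With PO₄³⁻ already at 7.23×10⁻² mol/L and s small, take [PO₄³⁻] ≈ 7.23×10⁻² mol/L and [Ba²⁺] = 3s.
Ksp = [Ba²⁺]^3[PO₄³⁻]^2 = (3s)^3(7.23×10⁻²)^2
(3s)^3 = 7.82×10⁻³⁰ / (7.23×10⁻²)^2 = 1.50×10⁻²⁷
s = 3.81×10⁻¹⁰ mol/L

3.81×10⁻¹⁰ M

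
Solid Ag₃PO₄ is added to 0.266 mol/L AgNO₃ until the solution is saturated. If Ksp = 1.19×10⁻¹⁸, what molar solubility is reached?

6.32×10⁻¹⁷ M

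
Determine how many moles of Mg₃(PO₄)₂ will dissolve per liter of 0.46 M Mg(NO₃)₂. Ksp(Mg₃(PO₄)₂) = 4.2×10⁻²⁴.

Mg₃(PO₄)₂(s) ⇌ 3 Mg²⁺(aq) + 2 PO₄³⁻(aq)
Let s be the solubility of Mg₃(PO₄)₂ here. The common ion gives [Mg²⁺] ≈ 0.46 M, and [PO₄³⁻] = 2s.
Ksp = [Mg²⁺]^3[PO₄³⁻]^2 = (0.46)^3(2s)^2
(2s)^2 = 4.2×10⁻²⁴ / (0.46)^3 = 4.3×10⁻²³
s = 3.3×10⁻¹² M

3.3×10⁻¹² M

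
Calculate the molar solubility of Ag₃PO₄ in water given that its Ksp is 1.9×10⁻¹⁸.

1.6×10⁻⁵ M

Ag₃PO₄(s) ⇌ 3 Ag⁺(aq) + PO₄³⁻(aq)
Call the molar solubility s, so that [Ag⁺] = 3s and [PO₄³⁻] = s.
Ksp = [Ag⁺]^3[PO₄³⁻] = (3s)^3 · s = 27s^4
27s^4 = 1.9×10⁻¹⁸  ⇒  s^4 = 7.0×10⁻²⁰
s = 1.6×10⁻⁵ M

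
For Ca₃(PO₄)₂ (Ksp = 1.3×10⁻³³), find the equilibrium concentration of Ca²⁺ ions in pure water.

Ca₃(PO₄)₂(s) ⇌ 3 Ca²⁺(aq) + 2 PO₄³⁻(aq)
Call the molar solubility s, so that [Ca²⁺] = 3s and [PO₄³⁻] = 2s.
Ksp = [Ca²⁺]^3[PO₄³⁻]^2 = (3s)^3 · (2s)^2 = 108s^5 = 1.3×10⁻³³
s = 1.0×10⁻⁷ M
[Ca²⁺] = 3s = 3.1×10⁻⁷ M

3.1×10⁻⁷ M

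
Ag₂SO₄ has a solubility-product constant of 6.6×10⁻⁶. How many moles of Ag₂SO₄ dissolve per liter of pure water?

1.2×10⁻² M

Ag₂SO₄(s) ⇌ 2 Ag⁺(aq) + SO₄²⁻(aq)
With molar solubility s: [Ag⁺] = 2s, [SO₄²⁻] = s.
Ksp = [Ag⁺]^2[SO₄²⁻] = (2s)^2 · s = 4s^3
4s^3 = 6.6×10⁻⁶  ⇒  s^3 = 1.7×10⁻⁶
Taking the 3rd root, s = 1.2×10⁻² M.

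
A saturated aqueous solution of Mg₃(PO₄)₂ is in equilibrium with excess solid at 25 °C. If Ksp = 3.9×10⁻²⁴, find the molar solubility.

8.2×10⁻⁶ M

Mg₃(PO₄)₂(s) ⇌ 3 Mg²⁺(aq) + 2 PO₄³⁻(aq)
Call the molar solubility s, so that [Mg²⁺] = 3s and [PO₄³⁻] = 2s.
Ksp = [Mg²⁺]^3[PO₄³⁻]^2 = (3s)^3 · (2s)^2 = 108s^5
108s^5 = 3.9×10⁻²⁴  ⇒  s^5 = 3.6×10⁻²⁶
Taking the 5th root, s = 8.2×10⁻⁶ M.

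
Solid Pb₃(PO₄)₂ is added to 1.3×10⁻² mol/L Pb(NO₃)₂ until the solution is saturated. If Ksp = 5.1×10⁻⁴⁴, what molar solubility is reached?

Pb₃(PO₄)₂(s) ⇌ 3 Pb²⁺(aq) + 2 PO₄³⁻(aq)
Pb²⁺ is already present at 1.3×10⁻² mol/L. If s mol/L of Pb₃(PO₄)₂ dissolves, [PO₄³⁻] = 2s while [Pb²⁺] ≈ 1.3×10⁻² mol/L.
Ksp = [Pb²⁺]^3[PO₄³⁻]^2 = (1.3×10⁻²)^3(2s)^2
(2s)^2 = 5.1×10⁻⁴⁴ / (1.3×10⁻²)^3 = 2.3×10⁻³⁸
s = 7.6×10⁻²⁰ mol/L

7.6×10⁻²⁰ M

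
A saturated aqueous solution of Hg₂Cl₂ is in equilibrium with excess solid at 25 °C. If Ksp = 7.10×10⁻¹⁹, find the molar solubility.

5.62×10⁻⁷ M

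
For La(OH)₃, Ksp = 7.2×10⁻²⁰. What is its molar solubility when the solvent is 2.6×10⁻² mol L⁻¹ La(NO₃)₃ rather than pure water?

La(OH)₃(s) ⇌ La³⁺(aq) + 3 OH⁻(aq)
With La³⁺ already at 2.6×10⁻² mol L⁻¹ and s small, take [La³⁺] ≈ 2.6×10⁻² mol L⁻¹ and [OH⁻] = 3s.
Ksp = [La³⁺][OH⁻]^3 = (2.6×10⁻²)(3s)^3
(3s)^3 = 7.2×10⁻²⁰ / (2.6×10⁻²) = 2.8×10⁻¹⁸
s = 4.7×10⁻⁷ mol L⁻¹

4.7×10⁻⁷ M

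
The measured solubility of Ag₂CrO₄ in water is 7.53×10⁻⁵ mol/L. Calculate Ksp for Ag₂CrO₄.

Ksp = 1.71×10⁻¹²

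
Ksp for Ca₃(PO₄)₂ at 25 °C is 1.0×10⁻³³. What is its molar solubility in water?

9.8×10⁻⁸ M

Ca₃(PO₄)₂(s) ⇌ 3 Ca²⁺(aq) + 2 PO₄³⁻(aq)
For each mole of Ca₃(PO₄)₂ that dissolves per liter, [Ca²⁺] = 3s and [PO₄³⁻] = 2s; let s denote this solubility.
Ksp = [Ca²⁺]^3[PO₄³⁻]^2 = (3s)^3 · (2s)^2 = 108s^5
108s^5 = 1.0×10⁻³³  ⇒  s^5 = 9.3×10⁻³⁶
s = (9.3×10⁻³⁶)^(1/5) = 9.8×10⁻⁸ mol/L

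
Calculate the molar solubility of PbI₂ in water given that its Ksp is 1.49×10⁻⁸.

1.55×10⁻³ M

PbI₂(s) ⇌ Pb²⁺(aq) + 2 I⁻(aq)
For each mole of PbI₂ that dissolves per liter, [Pb²⁺] = s and [I⁻] = 2s; let s denote this solubility.
Ksp = [Pb²⁺][I⁻]^2 = s · (2s)^2 = 4s^3
4s^3 = 1.49×10⁻⁸  ⇒  s^3 = 3.73×10⁻⁹
s = 1.55×10⁻³ mol L⁻¹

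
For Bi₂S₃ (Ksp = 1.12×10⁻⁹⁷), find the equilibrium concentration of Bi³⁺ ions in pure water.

Bi₂S₃(s) ⇌ 2 Bi³⁺(aq) + 3 S²⁻(aq)
Call the molar solubility s, so that [Bi³⁺] = 2s and [S²⁻] = 3s.
Ksp = [Bi³⁺]^2[S²⁻]^3 = (2s)^2 · (3s)^3 = 108s^5 = 1.12×10⁻⁹⁷
s = 1.60×10⁻²⁰ mol/L
[Bi³⁺] = 2s = 3.19×10⁻²⁰ mol/L

3.19×10⁻²⁰ M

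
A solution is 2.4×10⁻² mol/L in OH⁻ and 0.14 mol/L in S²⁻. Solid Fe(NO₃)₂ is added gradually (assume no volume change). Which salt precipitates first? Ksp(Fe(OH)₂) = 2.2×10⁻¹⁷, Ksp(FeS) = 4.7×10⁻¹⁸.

A salt starts to precipitate once the ion product Q reaches its Ksp.
For Fe(OH)₂: [Fe²⁺] = (Ksp/[OH⁻]^2) = 3.8×10⁻¹⁴ mol/L
For FeS: [Fe²⁺] = (Ksp/[S²⁻]) = 3.4×10⁻¹⁷ mol/L
FeS requires the lower [Fe²⁺], so it precipitates first.

FeS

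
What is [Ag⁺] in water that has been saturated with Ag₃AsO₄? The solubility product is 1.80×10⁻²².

Ag₃AsO₄(s) ⇌ 3 Ag⁺(aq) + AsO₄³⁻(aq)
Let s be the molar solubility. Then [Ag⁺] = 3s and [AsO₄³⁻] = s.
Ksp = [Ag⁺]^3[AsO₄³⁻] = (3s)^3 · s = 27s^4 = 1.80×10⁻²²
s = 1.61×10⁻⁶ mol/L
[Ag⁺] = 3s = 4.82×10⁻⁶ mol/L

4.82×10⁻⁶ M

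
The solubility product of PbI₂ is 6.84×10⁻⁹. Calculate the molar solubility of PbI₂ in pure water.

PbI₂(s) ⇌ Pb²⁺(aq) + 2 I⁻(aq)
Call the molar solubility s, so that [Pb²⁺] = s and [I⁻] = 2s.
Ksp = [Pb²⁺][I⁻]^2 = s · (2s)^2 = 4s^3
4s^3 = 6.84×10⁻⁹  ⇒  s^3 = 1.71×10⁻⁹
s = (1.71×10⁻⁹)^(1/3) = 1.20×10⁻³ mol/L

1.20×10⁻³ M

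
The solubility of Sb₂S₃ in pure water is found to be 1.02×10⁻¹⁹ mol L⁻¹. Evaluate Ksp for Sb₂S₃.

Ksp = 1.19×10⁻⁹³

Sb₂S₃(s) ⇌ 2 Sb³⁺(aq) + 3 S²⁻(aq)
If s mol/L of Sb₂S₃ dissolves, [Sb³⁺] = 2s and [S²⁻] = 3s.
Ksp = [Sb³⁺]^2[S²⁻]^3 = (2s)^2 · (3s)^3 = 108s^5
Ksp = 108 × (1.02×10⁻¹⁹)^5 = 1.19×10⁻⁹³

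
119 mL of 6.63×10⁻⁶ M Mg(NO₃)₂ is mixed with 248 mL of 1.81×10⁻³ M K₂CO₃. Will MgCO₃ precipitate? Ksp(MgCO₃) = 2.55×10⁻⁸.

No

Total volume after mixing = 119 + 248 = 367 mL.
[Mg²⁺] = (6.63×10⁻⁶)(119)/367 = 2.15×10⁻⁶ M
[CO₃²⁻] = (1.81×10⁻³)(248)/367 = 1.22×10⁻³ M
Q = [Mg²⁺][CO₃²⁻] = 2.63×10⁻⁹
Q = 2.63×10⁻⁹ < Ksp = 2.55×10⁻⁸, so the solution is unsaturated and no precipitate forms.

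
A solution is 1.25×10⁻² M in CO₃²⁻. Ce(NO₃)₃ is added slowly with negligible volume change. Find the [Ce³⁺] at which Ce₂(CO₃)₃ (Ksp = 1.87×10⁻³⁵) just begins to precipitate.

A salt starts to precipitate once the ion product Q reaches its Ksp.
Ce₂(CO₃)₃(s) ⇌ 2 Ce³⁺(aq) + 3 CO₃²⁻(aq)
Ksp = [Ce³⁺]^2[CO₃²⁻]^3 = [Ce³⁺]^2(1.25×10⁻²)^3
[Ce³⁺]^2 = 1.87×10⁻³⁵ / (1.25×10⁻²)^3 = 9.57×10⁻³⁰
[Ce³⁺] = 3.09×10⁻¹⁵ M

3.09×10⁻¹⁵ M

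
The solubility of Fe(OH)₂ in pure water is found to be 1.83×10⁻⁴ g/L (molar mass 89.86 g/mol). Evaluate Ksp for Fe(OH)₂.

s = (1.83×10⁻⁴ g L⁻¹)/(89.86 g mol⁻¹) = 2.0365×10⁻⁶ M
Fe(OH)₂(s) ⇌ Fe²⁺(aq) + 2 OH⁻(aq)
If s mol/L of Fe(OH)₂ dissolves, [Fe²⁺] = s and [OH⁻] = 2s.
Ksp = [Fe²⁺][OH⁻]^2 = s · (2s)^2 = 4s^3
Ksp = 4 × (2.0365×10⁻⁶)^3 = 3.38×10⁻¹⁷

Ksp = 3.38×10⁻¹⁷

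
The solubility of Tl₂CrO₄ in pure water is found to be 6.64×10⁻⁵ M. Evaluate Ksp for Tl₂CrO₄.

Ksp = 1.17×10⁻¹²

Tl₂CrO₄(s) ⇌ 2 Tl⁺(aq) + CrO₄²⁻(aq)
With molar solubility s: [Tl⁺] = 2s, [CrO₄²⁻] = s.
Ksp = [Tl⁺]^2[CrO₄²⁻] = (2s)^2 · s = 4s^3
Ksp = 4 × (6.64×10⁻⁵)^3 = 1.17×10⁻¹²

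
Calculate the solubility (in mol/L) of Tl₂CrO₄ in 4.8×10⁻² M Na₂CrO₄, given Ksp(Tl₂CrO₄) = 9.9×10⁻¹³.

2.3×10⁻⁶ M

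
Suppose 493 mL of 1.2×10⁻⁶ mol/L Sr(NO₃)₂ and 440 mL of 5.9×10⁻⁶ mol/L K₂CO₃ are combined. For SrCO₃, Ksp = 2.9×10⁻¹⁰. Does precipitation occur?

Total volume after mixing = 493 + 440 = 933 mL.
[Sr²⁺] = (1.2×10⁻⁶)(493)/933 = 6.3×10⁻⁷ mol/L
[CO₃²⁻] = (5.9×10⁻⁶)(440)/933 = 2.8×10⁻⁶ mol/L
Q = [Sr²⁺][CO₃²⁻] = 1.8×10⁻¹²
Q < Ksp (1.8×10⁻¹² vs 2.9×10⁻¹⁰); the solution remains unsaturated and no precipitate forms.

No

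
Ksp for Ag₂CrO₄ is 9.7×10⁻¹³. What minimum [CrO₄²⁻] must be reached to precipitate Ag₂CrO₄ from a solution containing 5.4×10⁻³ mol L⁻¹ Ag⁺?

3.3×10⁻⁸ M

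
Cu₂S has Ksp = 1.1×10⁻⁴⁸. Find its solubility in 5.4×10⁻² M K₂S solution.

Cu₂S(s) ⇌ 2 Cu⁺(aq) + S²⁻(aq)
Let s be the solubility of Cu₂S here. The common ion gives [S²⁻] ≈ 5.4×10⁻² M, and [Cu⁺] = 2s.
Ksp = [Cu⁺]^2[S²⁻] = (2s)^2(5.4×10⁻²)
(2s)^2 = 1.1×10⁻⁴⁸ / (5.4×10⁻²) = 2.0×10⁻⁴⁷
s = 2.3×10⁻²⁴ M

2.3×10⁻²⁴ M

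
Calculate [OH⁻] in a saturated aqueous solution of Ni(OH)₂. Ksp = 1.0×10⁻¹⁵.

1.3×10⁻⁵ M

Ni(OH)₂(s) ⇌ Ni²⁺(aq) + 2 OH⁻(aq)
If s mol/L of Ni(OH)₂ dissolves, [Ni²⁺] = s and [OH⁻] = 2s.
Ksp = [Ni²⁺][OH⁻]^2 = s · (2s)^2 = 4s^3 = 1.0×10⁻¹⁵
s = 6.3×10⁻⁶ M
[OH⁻] = 2s = 1.3×10⁻⁵ M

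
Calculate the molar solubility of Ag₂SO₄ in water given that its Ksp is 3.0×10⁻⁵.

Ag₂SO₄(s) ⇌ 2 Ag⁺(aq) + SO₄²⁻(aq)
With molar solubility s: [Ag⁺] = 2s, [SO₄²⁻] = s.
Ksp = [Ag⁺]^2[SO₄²⁻] = (2s)^2 · s = 4s^3
4s^3 = 3.0×10⁻⁵  ⇒  s^3 = 7.5×10⁻⁶
s = (7.5×10⁻⁶)^(1/3) = 2.0×10⁻² mol L⁻¹

2.0×10⁻² M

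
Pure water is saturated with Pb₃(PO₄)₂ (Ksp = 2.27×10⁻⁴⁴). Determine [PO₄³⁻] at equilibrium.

1.46×10⁻⁹ M

Pb₃(PO₄)₂(s) ⇌ 3 Pb²⁺(aq) + 2 PO₄³⁻(aq)
With molar solubility s: [Pb²⁺] = 3s, [PO₄³⁻] = 2s.
Ksp = [Pb²⁺]^3[PO₄³⁻]^2 = (3s)^3 · (2s)^2 = 108s^5 = 2.27×10⁻⁴⁴
s = 7.32×10⁻¹⁰ mol L⁻¹
[PO₄³⁻] = 2s = 1.46×10⁻⁹ mol L⁻¹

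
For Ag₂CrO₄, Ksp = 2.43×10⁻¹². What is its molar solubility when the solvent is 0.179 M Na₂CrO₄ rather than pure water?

Ag₂CrO₄(s) ⇌ 2 Ag⁺(aq) + CrO₄²⁻(aq)
CrO₄²⁻ is already present at 0.179 M. If s mol/L of Ag₂CrO₄ dissolves, [Ag⁺] = 2s while [CrO₄²⁻] ≈ 0.179 M.
Ksp = [Ag⁺]^2[CrO₄²⁻] = (2s)^2(0.179)
(2s)^2 = 2.43×10⁻¹² / (0.179) = 1.36×10⁻¹¹
s = 1.84×10⁻⁶ M

1.84×10⁻⁶ M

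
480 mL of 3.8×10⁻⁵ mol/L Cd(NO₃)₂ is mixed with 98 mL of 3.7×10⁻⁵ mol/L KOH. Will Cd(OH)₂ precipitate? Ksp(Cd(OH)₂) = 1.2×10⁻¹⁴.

No

The combined volume is 578 mL.
[Cd²⁺] = (3.8×10⁻⁵)(480)/578 = 3.2×10⁻⁵ mol/L
[OH⁻] = (3.7×10⁻⁵)(98)/578 = 6.3×10⁻⁶ mol/L
Q = [Cd²⁺][OH⁻]^2 = 1.2×10⁻¹⁵
Q < Ksp (1.2×10⁻¹⁵ vs 1.2×10⁻¹⁴); the solution remains unsaturated and no precipitate forms.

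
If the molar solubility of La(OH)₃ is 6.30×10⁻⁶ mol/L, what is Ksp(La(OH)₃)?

Ksp = 4.25×10⁻²⁰

La(OH)₃(s) ⇌ La³⁺(aq) + 3 OH⁻(aq)
With molar solubility s: [La³⁺] = s, [OH⁻] = 3s.
Ksp = [La³⁺][OH⁻]^3 = s · (3s)^3 = 27s^4
Ksp = 27 × (6.30×10⁻⁶)^4 = 4.25×10⁻²⁰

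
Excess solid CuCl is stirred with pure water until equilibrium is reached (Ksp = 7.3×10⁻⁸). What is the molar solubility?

2.7×10⁻⁴ M

CuCl(s) ⇌ Cu⁺(aq) + Cl⁻(aq)
With molar solubility s: [Cu⁺] = s, [Cl⁻] = s.
Ksp = [Cu⁺][Cl⁻] = s · s = s^2
s^2 = 7.3×10⁻⁸
Taking the 2nd root, s = 2.7×10⁻⁴ mol L⁻¹.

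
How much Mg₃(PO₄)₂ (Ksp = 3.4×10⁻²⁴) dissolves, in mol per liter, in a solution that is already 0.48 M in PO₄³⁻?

Mg₃(PO₄)₂(s) ⇌ 3 Mg²⁺(aq) + 2 PO₄³⁻(aq)
PO₄³⁻ is already present at 0.48 M. If s mol/L of Mg₃(PO₄)₂ dissolves, [Mg²⁺] = 3s while [PO₄³⁻] ≈ 0.48 M.
Ksp = [Mg²⁺]^3[PO₄³⁻]^2 = (3s)^3(0.48)^2
(3s)^3 = 3.4×10⁻²⁴ / (0.48)^2 = 1.5×10⁻²³
s = 8.2×10⁻⁹ M

8.2×10⁻⁹ M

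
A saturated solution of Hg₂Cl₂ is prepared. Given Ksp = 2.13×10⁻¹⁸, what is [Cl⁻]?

Hg₂Cl₂(s) ⇌ Hg₂²⁺(aq) + 2 Cl⁻(aq)
With molar solubility s: [Hg₂²⁺] = s, [Cl⁻] = 2s.
Ksp = [Hg₂²⁺][Cl⁻]^2 = s · (2s)^2 = 4s^3 = 2.13×10⁻¹⁸
s = 8.11×10⁻⁷ mol L⁻¹
[Cl⁻] = 2s = 1.62×10⁻⁶ mol L⁻¹

1.62×10⁻⁶ M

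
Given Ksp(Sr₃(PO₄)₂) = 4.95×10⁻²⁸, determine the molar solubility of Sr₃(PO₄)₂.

1.36×10⁻⁶ M

Sr₃(PO₄)₂(s) ⇌ 3 Sr²⁺(aq) + 2 PO₄³⁻(aq)
With molar solubility s: [Sr²⁺] = 3s, [PO₄³⁻] = 2s.
Ksp = [Sr²⁺]^3[PO₄³⁻]^2 = (3s)^3 · (2s)^2 = 108s^5
108s^5 = 4.95×10⁻²⁸  ⇒  s^5 = 4.58×10⁻³⁰
Taking the 5th root, s = 1.36×10⁻⁶ mol L⁻¹.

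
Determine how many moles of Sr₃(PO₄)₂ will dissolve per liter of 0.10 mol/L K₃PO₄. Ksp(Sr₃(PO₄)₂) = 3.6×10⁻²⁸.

Sr₃(PO₄)₂(s) ⇌ 3 Sr²⁺(aq) + 2 PO₄³⁻(aq)
Let s be the solubility of Sr₃(PO₄)₂ here. The common ion gives [PO₄³⁻] ≈ 0.10 mol/L, and [Sr²⁺] = 3s.
Ksp = [Sr²⁺]^3[PO₄³⁻]^2 = (3s)^3(0.10)^2
(3s)^3 = 3.6×10⁻²⁸ / (0.10)^2 = 3.6×10⁻²⁶
s = 1.1×10⁻⁹ mol/L

1.1×10⁻⁹ M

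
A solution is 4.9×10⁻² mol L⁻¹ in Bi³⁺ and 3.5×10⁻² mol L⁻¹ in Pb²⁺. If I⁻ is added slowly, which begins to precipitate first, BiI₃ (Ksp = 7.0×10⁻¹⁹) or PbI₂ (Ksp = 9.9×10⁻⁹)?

BiI₃

Precipitation of each salt begins when its ion product equals Ksp.
For BiI₃: [I⁻] = (Ksp/[Bi³⁺])^(1/3) = 2.4×10⁻⁶ mol L⁻¹
For PbI₂: [I⁻] = (Ksp/[Pb²⁺])^(1/2) = 5.3×10⁻⁴ mol L⁻¹
Since BiI₃ needs less I⁻ to reach saturation, it precipitates first.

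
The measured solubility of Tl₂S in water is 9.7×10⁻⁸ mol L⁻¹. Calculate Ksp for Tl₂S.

Tl₂S(s) ⇌ 2 Tl⁺(aq) + S²⁻(aq)
With molar solubility s: [Tl⁺] = 2s, [S²⁻] = s.
Ksp = [Tl⁺]^2[S²⁻] = (2s)^2 · s = 4s^3
Ksp = 4 × (9.7×10⁻⁸)^3 = 3.7×10⁻²¹

Ksp = 3.7×10⁻²¹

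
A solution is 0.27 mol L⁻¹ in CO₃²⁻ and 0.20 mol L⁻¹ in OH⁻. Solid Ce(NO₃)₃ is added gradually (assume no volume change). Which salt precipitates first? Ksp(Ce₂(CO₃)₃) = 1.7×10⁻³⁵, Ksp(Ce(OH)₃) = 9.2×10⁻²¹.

Ce(OH)₃

A salt starts to precipitate once the ion product Q reaches its Ksp.
For Ce₂(CO₃)₃: [Ce³⁺] = (Ksp/[CO₃²⁻]^3)^(1/2) = 2.9×10⁻¹⁷ mol L⁻¹
For Ce(OH)₃: [Ce³⁺] = (Ksp/[OH⁻]^3) = 1.2×10⁻¹⁸ mol L⁻¹
The smaller threshold [Ce³⁺] is reached first, so Ce(OH)₃ precipitates first.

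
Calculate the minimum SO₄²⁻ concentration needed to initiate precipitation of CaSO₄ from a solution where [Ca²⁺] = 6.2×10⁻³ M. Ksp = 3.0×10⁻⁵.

A salt starts to precipitate once the ion product Q reaches its Ksp.
CaSO₄(s) ⇌ Ca²⁺(aq) + SO₄²⁻(aq)
Ksp = [Ca²⁺][SO₄²⁻] = [SO₄²⁻](6.2×10⁻³)
[SO₄²⁻] = 3.0×10⁻⁵ / (6.2×10⁻³) = 4.8×10⁻³
[SO₄²⁻] = 4.8×10⁻³ M

4.8×10⁻³ M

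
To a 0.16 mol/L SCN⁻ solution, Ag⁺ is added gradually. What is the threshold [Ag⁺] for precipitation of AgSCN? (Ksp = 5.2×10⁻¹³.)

3.3×10⁻¹² M

Precipitation of each salt begins when its ion product equals Ksp.
AgSCN(s) ⇌ Ag⁺(aq) + SCN⁻(aq)
Ksp = [Ag⁺][SCN⁻] = [Ag⁺](0.16)
[Ag⁺] = 5.2×10⁻¹³ / (0.16) = 3.3×10⁻¹²
[Ag⁺] = 3.3×10⁻¹² mol/L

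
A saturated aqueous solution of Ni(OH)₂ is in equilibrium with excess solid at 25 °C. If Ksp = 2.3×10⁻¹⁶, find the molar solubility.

3.9×10⁻⁶ M

Ni(OH)₂(s) ⇌ Ni²⁺(aq) + 2 OH⁻(aq)
Let s be the molar solubility. Then [Ni²⁺] = s and [OH⁻] = 2s.
Ksp = [Ni²⁺][OH⁻]^2 = s · (2s)^2 = 4s^3
4s^3 = 2.3×10⁻¹⁶  ⇒  s^3 = 5.8×10⁻¹⁷
s = (5.8×10⁻¹⁷)^(1/3) = 3.9×10⁻⁶ mol L⁻¹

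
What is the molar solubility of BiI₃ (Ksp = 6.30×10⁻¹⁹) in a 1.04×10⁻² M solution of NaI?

BiI₃(s) ⇌ Bi³⁺(aq) + 3 I⁻(aq)
With I⁻ already at 1.04×10⁻² M and s small, take [I⁻] ≈ 1.04×10⁻² M and [Bi³⁺] = s.
Ksp = [Bi³⁺][I⁻]^3 = s(1.04×10⁻²)^3
s = 6.30×10⁻¹⁹ / (1.04×10⁻²)^3 = 5.60×10⁻¹³
s = 5.60×10⁻¹³ M

5.60×10⁻¹³ M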